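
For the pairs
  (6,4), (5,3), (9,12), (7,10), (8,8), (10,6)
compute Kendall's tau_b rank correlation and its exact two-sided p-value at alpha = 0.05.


Step 1: Enumerate the 15 unordered pairs (i,j) with i<j and classify each by sign(x_j-x_i) * sign(y_j-y_i).
  (1,2):dx=-1,dy=-1->C; (1,3):dx=+3,dy=+8->C; (1,4):dx=+1,dy=+6->C; (1,5):dx=+2,dy=+4->C
  (1,6):dx=+4,dy=+2->C; (2,3):dx=+4,dy=+9->C; (2,4):dx=+2,dy=+7->C; (2,5):dx=+3,dy=+5->C
  (2,6):dx=+5,dy=+3->C; (3,4):dx=-2,dy=-2->C; (3,5):dx=-1,dy=-4->C; (3,6):dx=+1,dy=-6->D
  (4,5):dx=+1,dy=-2->D; (4,6):dx=+3,dy=-4->D; (5,6):dx=+2,dy=-2->D
Step 2: C = 11, D = 4, total pairs = 15.
Step 3: tau = (C - D)/(n(n-1)/2) = (11 - 4)/15 = 0.466667.
Step 4: Exact two-sided p-value (enumerate n! = 720 permutations of y under H0): p = 0.272222.
Step 5: alpha = 0.05. fail to reject H0.

tau_b = 0.4667 (C=11, D=4), p = 0.272222, fail to reject H0.


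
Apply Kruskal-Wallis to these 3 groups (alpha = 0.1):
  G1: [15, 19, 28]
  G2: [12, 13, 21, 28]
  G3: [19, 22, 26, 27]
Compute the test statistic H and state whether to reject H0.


Step 1: Combine all N = 11 observations and assign midranks.
sorted (value, group, rank): (12,G2,1), (13,G2,2), (15,G1,3), (19,G1,4.5), (19,G3,4.5), (21,G2,6), (22,G3,7), (26,G3,8), (27,G3,9), (28,G1,10.5), (28,G2,10.5)
Step 2: Sum ranks within each group.
R_1 = 18 (n_1 = 3)
R_2 = 19.5 (n_2 = 4)
R_3 = 28.5 (n_3 = 4)
Step 3: H = 12/(N(N+1)) * sum(R_i^2/n_i) - 3(N+1)
     = 12/(11*12) * (18^2/3 + 19.5^2/4 + 28.5^2/4) - 3*12
     = 0.090909 * 406.125 - 36
     = 0.920455.
Step 4: Ties present; correction factor C = 1 - 12/(11^3 - 11) = 0.990909. Corrected H = 0.920455 / 0.990909 = 0.928899.
Step 5: Under H0, H ~ chi^2(2); p-value = 0.628481.
Step 6: alpha = 0.1. fail to reject H0.

H = 0.9289, df = 2, p = 0.628481, fail to reject H0.


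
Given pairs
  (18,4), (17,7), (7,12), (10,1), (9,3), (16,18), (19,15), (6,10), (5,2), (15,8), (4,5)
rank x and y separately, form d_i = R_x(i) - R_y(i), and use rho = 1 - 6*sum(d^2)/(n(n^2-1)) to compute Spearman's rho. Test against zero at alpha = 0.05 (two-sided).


Step 1: Rank x and y separately (midranks; no ties here).
rank(x): 18->10, 17->9, 7->4, 10->6, 9->5, 16->8, 19->11, 6->3, 5->2, 15->7, 4->1
rank(y): 4->4, 7->6, 12->9, 1->1, 3->3, 18->11, 15->10, 10->8, 2->2, 8->7, 5->5
Step 2: d_i = R_x(i) - R_y(i); compute d_i^2.
  (10-4)^2=36, (9-6)^2=9, (4-9)^2=25, (6-1)^2=25, (5-3)^2=4, (8-11)^2=9, (11-10)^2=1, (3-8)^2=25, (2-2)^2=0, (7-7)^2=0, (1-5)^2=16
sum(d^2) = 150.
Step 3: rho = 1 - 6*150 / (11*(11^2 - 1)) = 1 - 900/1320 = 0.318182.
Step 4: Under H0, t = rho * sqrt((n-2)/(1-rho^2)) = 1.0069 ~ t(9).
Step 5: Two-sided p-value from the t-distribution with 9 df = 0.340298.
Step 6: alpha = 0.05. fail to reject H0.

rho = 0.3182, p = 0.340298, fail to reject H0 at alpha = 0.05.


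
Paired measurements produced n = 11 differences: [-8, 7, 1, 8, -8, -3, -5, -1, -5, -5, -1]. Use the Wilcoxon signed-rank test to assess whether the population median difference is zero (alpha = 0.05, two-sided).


Step 1: Drop any zero differences (none here) and take |d_i|.
|d| = [8, 7, 1, 8, 8, 3, 5, 1, 5, 5, 1]
Step 2: Midrank |d_i| (ties get averaged ranks).
ranks: |8|->10, |7|->8, |1|->2, |8|->10, |8|->10, |3|->4, |5|->6, |1|->2, |5|->6, |5|->6, |1|->2
Step 3: Attach original signs; sum ranks with positive sign and with negative sign.
W+ = 8 + 2 + 10 = 20
W- = 10 + 10 + 4 + 6 + 2 + 6 + 6 + 2 = 46
(Check: W+ + W- = 66 should equal n(n+1)/2 = 66.)
Step 4: Test statistic W = min(W+, W-) = 20.
Step 5: Ties in |d|, so use the tie-corrected normal approximation.
        E[W] = n(n+1)/4 = 11*12/4 = 33.
        Tie groups: |d|=1 (t=3), |d|=5 (t=3), |d|=8 (t=3); sum(t^3 - t) = 72.
        Var[W] = n(n+1)(2n+1)/24 - sum(t^3-t)/48 = 3036/24 - 72/48 = 125.
        z = (W - E[W]) / sqrt(Var[W]) = (20 - 33) / 11.1803 = -1.1628.
        Two-sided p = 2*Phi(z) = 0.244929.
Step 6: alpha = 0.05. fail to reject H0.

W+ = 20, W- = 46, W = min = 20, p = 0.244929, fail to reject H0.


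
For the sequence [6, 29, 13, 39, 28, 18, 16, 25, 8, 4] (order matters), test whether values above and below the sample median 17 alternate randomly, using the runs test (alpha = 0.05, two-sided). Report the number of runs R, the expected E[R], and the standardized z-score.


Step 1: Compute median = 17; label A = above, B = below.
Labels in order: BABAAABABB  (n_A = 5, n_B = 5)
Step 2: Count runs R = 7.
Step 3: Under H0 (random ordering), E[R] = 2*n_A*n_B/(n_A+n_B) + 1 = 2*5*5/10 + 1 = 6.0000.
        Var[R] = 2*n_A*n_B*(2*n_A*n_B - n_A - n_B) / ((n_A+n_B)^2 * (n_A+n_B-1)) = 2000/900 = 2.2222.
        SD[R] = 1.4907.
Step 4: Continuity-corrected z = (R - 0.5 - E[R]) / SD[R] = (7 - 0.5 - 6.0000) / 1.4907 = 0.3354.
Step 5: Two-sided p-value via normal approximation = 2*(1 - Phi(|z|)) = 0.737316.
Step 6: alpha = 0.05. fail to reject H0.

R = 7, z = 0.3354, p = 0.737316, fail to reject H0.


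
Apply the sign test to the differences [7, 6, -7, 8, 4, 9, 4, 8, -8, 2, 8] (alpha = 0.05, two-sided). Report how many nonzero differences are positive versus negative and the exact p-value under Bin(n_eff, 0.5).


Step 1: Discard zero differences. Original n = 11; n_eff = number of nonzero differences = 11.
Nonzero differences (with sign): +7, +6, -7, +8, +4, +9, +4, +8, -8, +2, +8
Step 2: Count signs: positive = 9, negative = 2.
Step 3: Under H0: P(positive) = 0.5, so the number of positives S ~ Bin(11, 0.5).
Step 4: Two-sided exact p-value = sum of Bin(11,0.5) probabilities at or below the observed probability = 0.065430.
Step 5: alpha = 0.05. fail to reject H0.

n_eff = 11, pos = 9, neg = 2, p = 0.065430, fail to reject H0.


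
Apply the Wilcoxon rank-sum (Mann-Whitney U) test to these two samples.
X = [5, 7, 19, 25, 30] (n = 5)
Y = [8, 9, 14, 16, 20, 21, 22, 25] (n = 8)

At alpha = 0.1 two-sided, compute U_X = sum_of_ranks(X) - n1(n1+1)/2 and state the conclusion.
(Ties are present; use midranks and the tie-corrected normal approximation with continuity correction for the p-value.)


Step 1: Combine and sort all 13 observations; assign midranks.
sorted (value, group): (5,X), (7,X), (8,Y), (9,Y), (14,Y), (16,Y), (19,X), (20,Y), (21,Y), (22,Y), (25,X), (25,Y), (30,X)
ranks: 5->1, 7->2, 8->3, 9->4, 14->5, 16->6, 19->7, 20->8, 21->9, 22->10, 25->11.5, 25->11.5, 30->13
Step 2: Rank sum for X: R1 = 1 + 2 + 7 + 11.5 + 13 = 34.5.
Step 3: U_X = R1 - n1(n1+1)/2 = 34.5 - 5*6/2 = 34.5 - 15 = 19.5.
       U_Y = n1*n2 - U_X = 40 - 19.5 = 20.5.
Step 4: Ties are present, so use the tie-corrected normal approximation (with continuity correction) for the p-value.
Step 5: p-value = 1.000000; compare to alpha = 0.1. fail to reject H0.

U_X = 19.5, p = 1.000000, fail to reject H0 at alpha = 0.1.


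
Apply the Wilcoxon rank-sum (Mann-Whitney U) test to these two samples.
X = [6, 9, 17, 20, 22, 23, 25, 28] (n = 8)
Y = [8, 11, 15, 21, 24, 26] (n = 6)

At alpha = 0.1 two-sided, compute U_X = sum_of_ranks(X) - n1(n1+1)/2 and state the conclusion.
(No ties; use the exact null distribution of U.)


Step 1: Combine and sort all 14 observations; assign midranks.
sorted (value, group): (6,X), (8,Y), (9,X), (11,Y), (15,Y), (17,X), (20,X), (21,Y), (22,X), (23,X), (24,Y), (25,X), (26,Y), (28,X)
ranks: 6->1, 8->2, 9->3, 11->4, 15->5, 17->6, 20->7, 21->8, 22->9, 23->10, 24->11, 25->12, 26->13, 28->14
Step 2: Rank sum for X: R1 = 1 + 3 + 6 + 7 + 9 + 10 + 12 + 14 = 62.
Step 3: U_X = R1 - n1(n1+1)/2 = 62 - 8*9/2 = 62 - 36 = 26.
       U_Y = n1*n2 - U_X = 48 - 26 = 22.
Step 4: No ties, so the exact null distribution of U (based on enumerating the C(14,8) = 3003 equally likely rank assignments) gives the two-sided p-value.
Step 5: p-value = 0.851815; compare to alpha = 0.1. fail to reject H0.

U_X = 26, p = 0.851815, fail to reject H0 at alpha = 0.1.


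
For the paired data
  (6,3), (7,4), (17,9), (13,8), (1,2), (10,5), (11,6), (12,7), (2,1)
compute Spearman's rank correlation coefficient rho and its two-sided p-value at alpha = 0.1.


Step 1: Rank x and y separately (midranks; no ties here).
rank(x): 6->3, 7->4, 17->9, 13->8, 1->1, 10->5, 11->6, 12->7, 2->2
rank(y): 3->3, 4->4, 9->9, 8->8, 2->2, 5->5, 6->6, 7->7, 1->1
Step 2: d_i = R_x(i) - R_y(i); compute d_i^2.
  (3-3)^2=0, (4-4)^2=0, (9-9)^2=0, (8-8)^2=0, (1-2)^2=1, (5-5)^2=0, (6-6)^2=0, (7-7)^2=0, (2-1)^2=1
sum(d^2) = 2.
Step 3: rho = 1 - 6*2 / (9*(9^2 - 1)) = 1 - 12/720 = 0.983333.
Step 4: Under H0, t = rho * sqrt((n-2)/(1-rho^2)) = 14.3096 ~ t(7).
Step 5: Two-sided p-value from the t-distribution with 7 df = 0.000002.
Step 6: alpha = 0.1. reject H0.

rho = 0.9833, p = 0.000002, reject H0 at alpha = 0.1.


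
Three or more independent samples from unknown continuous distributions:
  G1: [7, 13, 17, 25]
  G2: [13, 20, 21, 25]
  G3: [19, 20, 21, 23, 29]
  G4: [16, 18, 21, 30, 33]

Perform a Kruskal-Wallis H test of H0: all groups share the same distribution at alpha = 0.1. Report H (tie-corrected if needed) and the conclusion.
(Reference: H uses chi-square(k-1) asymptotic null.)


Step 1: Combine all N = 18 observations and assign midranks.
sorted (value, group, rank): (7,G1,1), (13,G1,2.5), (13,G2,2.5), (16,G4,4), (17,G1,5), (18,G4,6), (19,G3,7), (20,G2,8.5), (20,G3,8.5), (21,G2,11), (21,G3,11), (21,G4,11), (23,G3,13), (25,G1,14.5), (25,G2,14.5), (29,G3,16), (30,G4,17), (33,G4,18)
Step 2: Sum ranks within each group.
R_1 = 23 (n_1 = 4)
R_2 = 36.5 (n_2 = 4)
R_3 = 55.5 (n_3 = 5)
R_4 = 56 (n_4 = 5)
Step 3: H = 12/(N(N+1)) * sum(R_i^2/n_i) - 3(N+1)
     = 12/(18*19) * (23^2/4 + 36.5^2/4 + 55.5^2/5 + 56^2/5) - 3*19
     = 0.035088 * 1708.56 - 57
     = 2.949561.
Step 4: Ties present; correction factor C = 1 - 42/(18^3 - 18) = 0.992776. Corrected H = 2.949561 / 0.992776 = 2.971024.
Step 5: Under H0, H ~ chi^2(3); p-value = 0.396114.
Step 6: alpha = 0.1. fail to reject H0.

H = 2.9710, df = 3, p = 0.396114, fail to reject H0.


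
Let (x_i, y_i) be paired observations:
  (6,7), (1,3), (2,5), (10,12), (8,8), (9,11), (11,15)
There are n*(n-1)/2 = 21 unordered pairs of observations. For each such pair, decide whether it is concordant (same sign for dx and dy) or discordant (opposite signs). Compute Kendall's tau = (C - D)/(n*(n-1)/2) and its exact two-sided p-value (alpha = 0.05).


Step 1: Enumerate the 21 unordered pairs (i,j) with i<j and classify each by sign(x_j-x_i) * sign(y_j-y_i).
  (1,2):dx=-5,dy=-4->C; (1,3):dx=-4,dy=-2->C; (1,4):dx=+4,dy=+5->C; (1,5):dx=+2,dy=+1->C
  (1,6):dx=+3,dy=+4->C; (1,7):dx=+5,dy=+8->C; (2,3):dx=+1,dy=+2->C; (2,4):dx=+9,dy=+9->C
  (2,5):dx=+7,dy=+5->C; (2,6):dx=+8,dy=+8->C; (2,7):dx=+10,dy=+12->C; (3,4):dx=+8,dy=+7->C
  (3,5):dx=+6,dy=+3->C; (3,6):dx=+7,dy=+6->C; (3,7):dx=+9,dy=+10->C; (4,5):dx=-2,dy=-4->C
  (4,6):dx=-1,dy=-1->C; (4,7):dx=+1,dy=+3->C; (5,6):dx=+1,dy=+3->C; (5,7):dx=+3,dy=+7->C
  (6,7):dx=+2,dy=+4->C
Step 2: C = 21, D = 0, total pairs = 21.
Step 3: tau = (C - D)/(n(n-1)/2) = (21 - 0)/21 = 1.000000.
Step 4: Exact two-sided p-value (enumerate n! = 5040 permutations of y under H0): p = 0.000397.
Step 5: alpha = 0.05. reject H0.

tau_b = 1.0000 (C=21, D=0), p = 0.000397, reject H0.


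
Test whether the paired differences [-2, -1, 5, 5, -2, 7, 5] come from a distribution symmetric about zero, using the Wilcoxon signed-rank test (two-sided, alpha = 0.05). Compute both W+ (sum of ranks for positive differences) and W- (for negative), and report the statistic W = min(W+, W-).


Step 1: Drop any zero differences (none here) and take |d_i|.
|d| = [2, 1, 5, 5, 2, 7, 5]
Step 2: Midrank |d_i| (ties get averaged ranks).
ranks: |2|->2.5, |1|->1, |5|->5, |5|->5, |2|->2.5, |7|->7, |5|->5
Step 3: Attach original signs; sum ranks with positive sign and with negative sign.
W+ = 5 + 5 + 7 + 5 = 22
W- = 2.5 + 1 + 2.5 = 6
(Check: W+ + W- = 28 should equal n(n+1)/2 = 28.)
Step 4: Test statistic W = min(W+, W-) = 6.
Step 5: Ties in |d|, so use the tie-corrected normal approximation.
        E[W] = n(n+1)/4 = 7*8/4 = 14.
        Tie groups: |d|=2 (t=2), |d|=5 (t=3); sum(t^3 - t) = 30.
        Var[W] = n(n+1)(2n+1)/24 - sum(t^3-t)/48 = 840/24 - 30/48 = 34.375.
        z = (W - E[W]) / sqrt(Var[W]) = (6 - 14) / 5.8630 = -1.3645.
        Two-sided p = 2*Phi(z) = 0.172415.
Step 6: alpha = 0.05. fail to reject H0.

W+ = 22, W- = 6, W = min = 6, p = 0.172415, fail to reject H0.


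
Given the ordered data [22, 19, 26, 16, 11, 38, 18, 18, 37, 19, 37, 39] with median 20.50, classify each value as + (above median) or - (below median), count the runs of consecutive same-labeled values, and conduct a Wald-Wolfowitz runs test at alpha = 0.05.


Step 1: Compute median = 20.50; label A = above, B = below.
Labels in order: ABABBABBABAA  (n_A = 6, n_B = 6)
Step 2: Count runs R = 9.
Step 3: Under H0 (random ordering), E[R] = 2*n_A*n_B/(n_A+n_B) + 1 = 2*6*6/12 + 1 = 7.0000.
        Var[R] = 2*n_A*n_B*(2*n_A*n_B - n_A - n_B) / ((n_A+n_B)^2 * (n_A+n_B-1)) = 4320/1584 = 2.7273.
        SD[R] = 1.6514.
Step 4: Continuity-corrected z = (R - 0.5 - E[R]) / SD[R] = (9 - 0.5 - 7.0000) / 1.6514 = 0.9083.
Step 5: Two-sided p-value via normal approximation = 2*(1 - Phi(|z|)) = 0.363722.
Step 6: alpha = 0.05. fail to reject H0.

R = 9, z = 0.9083, p = 0.363722, fail to reject H0.


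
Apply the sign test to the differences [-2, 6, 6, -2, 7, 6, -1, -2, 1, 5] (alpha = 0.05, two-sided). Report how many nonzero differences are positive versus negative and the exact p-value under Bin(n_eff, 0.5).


Step 1: Discard zero differences. Original n = 10; n_eff = number of nonzero differences = 10.
Nonzero differences (with sign): -2, +6, +6, -2, +7, +6, -1, -2, +1, +5
Step 2: Count signs: positive = 6, negative = 4.
Step 3: Under H0: P(positive) = 0.5, so the number of positives S ~ Bin(10, 0.5).
Step 4: Two-sided exact p-value = sum of Bin(10,0.5) probabilities at or below the observed probability = 0.753906.
Step 5: alpha = 0.05. fail to reject H0.

n_eff = 10, pos = 6, neg = 4, p = 0.753906, fail to reject H0.


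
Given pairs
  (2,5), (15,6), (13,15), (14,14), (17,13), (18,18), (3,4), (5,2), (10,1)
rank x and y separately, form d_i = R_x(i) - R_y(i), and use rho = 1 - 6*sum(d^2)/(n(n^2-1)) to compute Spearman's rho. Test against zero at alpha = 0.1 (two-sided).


Step 1: Rank x and y separately (midranks; no ties here).
rank(x): 2->1, 15->7, 13->5, 14->6, 17->8, 18->9, 3->2, 5->3, 10->4
rank(y): 5->4, 6->5, 15->8, 14->7, 13->6, 18->9, 4->3, 2->2, 1->1
Step 2: d_i = R_x(i) - R_y(i); compute d_i^2.
  (1-4)^2=9, (7-5)^2=4, (5-8)^2=9, (6-7)^2=1, (8-6)^2=4, (9-9)^2=0, (2-3)^2=1, (3-2)^2=1, (4-1)^2=9
sum(d^2) = 38.
Step 3: rho = 1 - 6*38 / (9*(9^2 - 1)) = 1 - 228/720 = 0.683333.
Step 4: Under H0, t = rho * sqrt((n-2)/(1-rho^2)) = 2.4763 ~ t(7).
Step 5: Two-sided p-value from the t-distribution with 7 df = 0.042442.
Step 6: alpha = 0.1. reject H0.

rho = 0.6833, p = 0.042442, reject H0 at alpha = 0.1.


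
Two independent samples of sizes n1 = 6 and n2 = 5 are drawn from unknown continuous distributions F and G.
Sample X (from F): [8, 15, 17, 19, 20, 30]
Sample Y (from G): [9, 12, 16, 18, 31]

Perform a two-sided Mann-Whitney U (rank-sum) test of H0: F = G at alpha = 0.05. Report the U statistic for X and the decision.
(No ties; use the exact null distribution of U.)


Step 1: Combine and sort all 11 observations; assign midranks.
sorted (value, group): (8,X), (9,Y), (12,Y), (15,X), (16,Y), (17,X), (18,Y), (19,X), (20,X), (30,X), (31,Y)
ranks: 8->1, 9->2, 12->3, 15->4, 16->5, 17->6, 18->7, 19->8, 20->9, 30->10, 31->11
Step 2: Rank sum for X: R1 = 1 + 4 + 6 + 8 + 9 + 10 = 38.
Step 3: U_X = R1 - n1(n1+1)/2 = 38 - 6*7/2 = 38 - 21 = 17.
       U_Y = n1*n2 - U_X = 30 - 17 = 13.
Step 4: No ties, so the exact null distribution of U (based on enumerating the C(11,6) = 462 equally likely rank assignments) gives the two-sided p-value.
Step 5: p-value = 0.792208; compare to alpha = 0.05. fail to reject H0.

U_X = 17, p = 0.792208, fail to reject H0 at alpha = 0.05.


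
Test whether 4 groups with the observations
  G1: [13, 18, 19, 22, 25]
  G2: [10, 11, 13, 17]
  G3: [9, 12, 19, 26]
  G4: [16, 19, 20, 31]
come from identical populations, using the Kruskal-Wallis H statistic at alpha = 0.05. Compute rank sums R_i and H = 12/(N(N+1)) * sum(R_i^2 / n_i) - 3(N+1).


Step 1: Combine all N = 17 observations and assign midranks.
sorted (value, group, rank): (9,G3,1), (10,G2,2), (11,G2,3), (12,G3,4), (13,G1,5.5), (13,G2,5.5), (16,G4,7), (17,G2,8), (18,G1,9), (19,G1,11), (19,G3,11), (19,G4,11), (20,G4,13), (22,G1,14), (25,G1,15), (26,G3,16), (31,G4,17)
Step 2: Sum ranks within each group.
R_1 = 54.5 (n_1 = 5)
R_2 = 18.5 (n_2 = 4)
R_3 = 32 (n_3 = 4)
R_4 = 48 (n_4 = 4)
Step 3: H = 12/(N(N+1)) * sum(R_i^2/n_i) - 3(N+1)
     = 12/(17*18) * (54.5^2/5 + 18.5^2/4 + 32^2/4 + 48^2/4) - 3*18
     = 0.039216 * 1511.61 - 54
     = 5.278922.
Step 4: Ties present; correction factor C = 1 - 30/(17^3 - 17) = 0.993873. Corrected H = 5.278922 / 0.993873 = 5.311467.
Step 5: Under H0, H ~ chi^2(3); p-value = 0.150360.
Step 6: alpha = 0.05. fail to reject H0.

H = 5.3115, df = 3, p = 0.150360, fail to reject H0.


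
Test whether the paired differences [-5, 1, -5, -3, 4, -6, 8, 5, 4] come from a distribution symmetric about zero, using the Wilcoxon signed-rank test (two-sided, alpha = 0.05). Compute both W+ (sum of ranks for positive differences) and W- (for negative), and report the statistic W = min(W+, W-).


Step 1: Drop any zero differences (none here) and take |d_i|.
|d| = [5, 1, 5, 3, 4, 6, 8, 5, 4]
Step 2: Midrank |d_i| (ties get averaged ranks).
ranks: |5|->6, |1|->1, |5|->6, |3|->2, |4|->3.5, |6|->8, |8|->9, |5|->6, |4|->3.5
Step 3: Attach original signs; sum ranks with positive sign and with negative sign.
W+ = 1 + 3.5 + 9 + 6 + 3.5 = 23
W- = 6 + 6 + 2 + 8 = 22
(Check: W+ + W- = 45 should equal n(n+1)/2 = 45.)
Step 4: Test statistic W = min(W+, W-) = 22.
Step 5: Ties in |d|, so use the tie-corrected normal approximation.
        E[W] = n(n+1)/4 = 9*10/4 = 22.5.
        Tie groups: |d|=4 (t=2), |d|=5 (t=3); sum(t^3 - t) = 30.
        Var[W] = n(n+1)(2n+1)/24 - sum(t^3-t)/48 = 1710/24 - 30/48 = 70.625.
        z = (W - E[W]) / sqrt(Var[W]) = (22 - 22.5) / 8.4039 = -0.0595.
        Two-sided p = 2*Phi(z) = 0.952557.
Step 6: alpha = 0.05. fail to reject H0.

W+ = 23, W- = 22, W = min = 22, p = 0.952557, fail to reject H0.


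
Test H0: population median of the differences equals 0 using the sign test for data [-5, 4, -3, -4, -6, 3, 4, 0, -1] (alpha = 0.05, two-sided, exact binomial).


Step 1: Discard zero differences. Original n = 9; n_eff = number of nonzero differences = 8.
Nonzero differences (with sign): -5, +4, -3, -4, -6, +3, +4, -1
Step 2: Count signs: positive = 3, negative = 5.
Step 3: Under H0: P(positive) = 0.5, so the number of positives S ~ Bin(8, 0.5).
Step 4: Two-sided exact p-value = sum of Bin(8,0.5) probabilities at or below the observed probability = 0.726562.
Step 5: alpha = 0.05. fail to reject H0.

n_eff = 8, pos = 3, neg = 5, p = 0.726562, fail to reject H0.


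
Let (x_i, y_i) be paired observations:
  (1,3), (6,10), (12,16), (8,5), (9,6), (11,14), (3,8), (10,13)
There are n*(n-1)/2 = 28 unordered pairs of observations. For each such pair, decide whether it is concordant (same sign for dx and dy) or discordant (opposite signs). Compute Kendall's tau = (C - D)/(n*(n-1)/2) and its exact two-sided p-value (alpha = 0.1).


Step 1: Enumerate the 28 unordered pairs (i,j) with i<j and classify each by sign(x_j-x_i) * sign(y_j-y_i).
  (1,2):dx=+5,dy=+7->C; (1,3):dx=+11,dy=+13->C; (1,4):dx=+7,dy=+2->C; (1,5):dx=+8,dy=+3->C
  (1,6):dx=+10,dy=+11->C; (1,7):dx=+2,dy=+5->C; (1,8):dx=+9,dy=+10->C; (2,3):dx=+6,dy=+6->C
  (2,4):dx=+2,dy=-5->D; (2,5):dx=+3,dy=-4->D; (2,6):dx=+5,dy=+4->C; (2,7):dx=-3,dy=-2->C
  (2,8):dx=+4,dy=+3->C; (3,4):dx=-4,dy=-11->C; (3,5):dx=-3,dy=-10->C; (3,6):dx=-1,dy=-2->C
  (3,7):dx=-9,dy=-8->C; (3,8):dx=-2,dy=-3->C; (4,5):dx=+1,dy=+1->C; (4,6):dx=+3,dy=+9->C
  (4,7):dx=-5,dy=+3->D; (4,8):dx=+2,dy=+8->C; (5,6):dx=+2,dy=+8->C; (5,7):dx=-6,dy=+2->D
  (5,8):dx=+1,dy=+7->C; (6,7):dx=-8,dy=-6->C; (6,8):dx=-1,dy=-1->C; (7,8):dx=+7,dy=+5->C
Step 2: C = 24, D = 4, total pairs = 28.
Step 3: tau = (C - D)/(n(n-1)/2) = (24 - 4)/28 = 0.714286.
Step 4: Exact two-sided p-value (enumerate n! = 40320 permutations of y under H0): p = 0.014137.
Step 5: alpha = 0.1. reject H0.

tau_b = 0.7143 (C=24, D=4), p = 0.014137, reject H0.


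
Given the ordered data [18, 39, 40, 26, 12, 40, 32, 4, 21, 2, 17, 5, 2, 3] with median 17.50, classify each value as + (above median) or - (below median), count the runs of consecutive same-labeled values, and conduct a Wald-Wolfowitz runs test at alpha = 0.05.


Step 1: Compute median = 17.50; label A = above, B = below.
Labels in order: AAAABAABABBBBB  (n_A = 7, n_B = 7)
Step 2: Count runs R = 6.
Step 3: Under H0 (random ordering), E[R] = 2*n_A*n_B/(n_A+n_B) + 1 = 2*7*7/14 + 1 = 8.0000.
        Var[R] = 2*n_A*n_B*(2*n_A*n_B - n_A - n_B) / ((n_A+n_B)^2 * (n_A+n_B-1)) = 8232/2548 = 3.2308.
        SD[R] = 1.7974.
Step 4: Continuity-corrected z = (R + 0.5 - E[R]) / SD[R] = (6 + 0.5 - 8.0000) / 1.7974 = -0.8345.
Step 5: Two-sided p-value via normal approximation = 2*(1 - Phi(|z|)) = 0.403986.
Step 6: alpha = 0.05. fail to reject H0.

R = 6, z = -0.8345, p = 0.403986, fail to reject H0.


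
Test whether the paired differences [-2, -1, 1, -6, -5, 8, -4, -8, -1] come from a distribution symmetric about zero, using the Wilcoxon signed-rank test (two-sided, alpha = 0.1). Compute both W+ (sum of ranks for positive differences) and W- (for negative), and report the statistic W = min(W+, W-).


Step 1: Drop any zero differences (none here) and take |d_i|.
|d| = [2, 1, 1, 6, 5, 8, 4, 8, 1]
Step 2: Midrank |d_i| (ties get averaged ranks).
ranks: |2|->4, |1|->2, |1|->2, |6|->7, |5|->6, |8|->8.5, |4|->5, |8|->8.5, |1|->2
Step 3: Attach original signs; sum ranks with positive sign and with negative sign.
W+ = 2 + 8.5 = 10.5
W- = 4 + 2 + 7 + 6 + 5 + 8.5 + 2 = 34.5
(Check: W+ + W- = 45 should equal n(n+1)/2 = 45.)
Step 4: Test statistic W = min(W+, W-) = 10.5.
Step 5: Ties in |d|, so use the tie-corrected normal approximation.
        E[W] = n(n+1)/4 = 9*10/4 = 22.5.
        Tie groups: |d|=1 (t=3), |d|=8 (t=2); sum(t^3 - t) = 30.
        Var[W] = n(n+1)(2n+1)/24 - sum(t^3-t)/48 = 1710/24 - 30/48 = 70.625.
        z = (W - E[W]) / sqrt(Var[W]) = (10.5 - 22.5) / 8.4039 = -1.4279.
        Two-sided p = 2*Phi(z) = 0.153317.
Step 6: alpha = 0.1. fail to reject H0.

W+ = 10.5, W- = 34.5, W = min = 10.5, p = 0.153317, fail to reject H0.


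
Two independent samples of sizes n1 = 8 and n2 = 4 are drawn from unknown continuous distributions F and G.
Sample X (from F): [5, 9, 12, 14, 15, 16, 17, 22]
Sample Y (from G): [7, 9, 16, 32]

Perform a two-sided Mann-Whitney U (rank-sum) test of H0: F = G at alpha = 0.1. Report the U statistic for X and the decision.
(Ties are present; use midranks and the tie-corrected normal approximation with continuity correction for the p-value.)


Step 1: Combine and sort all 12 observations; assign midranks.
sorted (value, group): (5,X), (7,Y), (9,X), (9,Y), (12,X), (14,X), (15,X), (16,X), (16,Y), (17,X), (22,X), (32,Y)
ranks: 5->1, 7->2, 9->3.5, 9->3.5, 12->5, 14->6, 15->7, 16->8.5, 16->8.5, 17->10, 22->11, 32->12
Step 2: Rank sum for X: R1 = 1 + 3.5 + 5 + 6 + 7 + 8.5 + 10 + 11 = 52.
Step 3: U_X = R1 - n1(n1+1)/2 = 52 - 8*9/2 = 52 - 36 = 16.
       U_Y = n1*n2 - U_X = 32 - 16 = 16.
Step 4: Ties are present, so use the tie-corrected normal approximation (with continuity correction) for the p-value.
Step 5: p-value = 1.000000; compare to alpha = 0.1. fail to reject H0.

U_X = 16, p = 1.000000, fail to reject H0 at alpha = 0.1.


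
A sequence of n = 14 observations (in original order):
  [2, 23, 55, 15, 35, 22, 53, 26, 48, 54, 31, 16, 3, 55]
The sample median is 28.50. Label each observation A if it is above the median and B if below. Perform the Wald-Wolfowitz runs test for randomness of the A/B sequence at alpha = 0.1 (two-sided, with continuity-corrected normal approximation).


Step 1: Compute median = 28.50; label A = above, B = below.
Labels in order: BBABABABAAABBA  (n_A = 7, n_B = 7)
Step 2: Count runs R = 10.
Step 3: Under H0 (random ordering), E[R] = 2*n_A*n_B/(n_A+n_B) + 1 = 2*7*7/14 + 1 = 8.0000.
        Var[R] = 2*n_A*n_B*(2*n_A*n_B - n_A - n_B) / ((n_A+n_B)^2 * (n_A+n_B-1)) = 8232/2548 = 3.2308.
        SD[R] = 1.7974.
Step 4: Continuity-corrected z = (R - 0.5 - E[R]) / SD[R] = (10 - 0.5 - 8.0000) / 1.7974 = 0.8345.
Step 5: Two-sided p-value via normal approximation = 2*(1 - Phi(|z|)) = 0.403986.
Step 6: alpha = 0.1. fail to reject H0.

R = 10, z = 0.8345, p = 0.403986, fail to reject H0.


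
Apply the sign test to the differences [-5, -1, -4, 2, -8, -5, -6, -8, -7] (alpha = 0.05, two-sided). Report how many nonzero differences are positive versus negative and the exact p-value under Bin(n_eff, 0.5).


Step 1: Discard zero differences. Original n = 9; n_eff = number of nonzero differences = 9.
Nonzero differences (with sign): -5, -1, -4, +2, -8, -5, -6, -8, -7
Step 2: Count signs: positive = 1, negative = 8.
Step 3: Under H0: P(positive) = 0.5, so the number of positives S ~ Bin(9, 0.5).
Step 4: Two-sided exact p-value = sum of Bin(9,0.5) probabilities at or below the observed probability = 0.039062.
Step 5: alpha = 0.05. reject H0.

n_eff = 9, pos = 1, neg = 8, p = 0.039062, reject H0.


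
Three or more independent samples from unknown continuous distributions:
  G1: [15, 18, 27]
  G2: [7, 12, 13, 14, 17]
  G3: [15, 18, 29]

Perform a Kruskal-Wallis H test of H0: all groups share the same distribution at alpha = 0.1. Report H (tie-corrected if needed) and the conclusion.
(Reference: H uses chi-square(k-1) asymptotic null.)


Step 1: Combine all N = 11 observations and assign midranks.
sorted (value, group, rank): (7,G2,1), (12,G2,2), (13,G2,3), (14,G2,4), (15,G1,5.5), (15,G3,5.5), (17,G2,7), (18,G1,8.5), (18,G3,8.5), (27,G1,10), (29,G3,11)
Step 2: Sum ranks within each group.
R_1 = 24 (n_1 = 3)
R_2 = 17 (n_2 = 5)
R_3 = 25 (n_3 = 3)
Step 3: H = 12/(N(N+1)) * sum(R_i^2/n_i) - 3(N+1)
     = 12/(11*12) * (24^2/3 + 17^2/5 + 25^2/3) - 3*12
     = 0.090909 * 458.133 - 36
     = 5.648485.
Step 4: Ties present; correction factor C = 1 - 12/(11^3 - 11) = 0.990909. Corrected H = 5.648485 / 0.990909 = 5.700306.
Step 5: Under H0, H ~ chi^2(2); p-value = 0.057835.
Step 6: alpha = 0.1. reject H0.

H = 5.7003, df = 2, p = 0.057835, reject H0.


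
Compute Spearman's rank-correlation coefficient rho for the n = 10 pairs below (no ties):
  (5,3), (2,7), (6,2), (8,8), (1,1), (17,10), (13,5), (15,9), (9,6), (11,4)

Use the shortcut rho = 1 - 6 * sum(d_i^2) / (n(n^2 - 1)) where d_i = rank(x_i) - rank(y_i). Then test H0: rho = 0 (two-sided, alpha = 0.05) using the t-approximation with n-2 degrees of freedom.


Step 1: Rank x and y separately (midranks; no ties here).
rank(x): 5->3, 2->2, 6->4, 8->5, 1->1, 17->10, 13->8, 15->9, 9->6, 11->7
rank(y): 3->3, 7->7, 2->2, 8->8, 1->1, 10->10, 5->5, 9->9, 6->6, 4->4
Step 2: d_i = R_x(i) - R_y(i); compute d_i^2.
  (3-3)^2=0, (2-7)^2=25, (4-2)^2=4, (5-8)^2=9, (1-1)^2=0, (10-10)^2=0, (8-5)^2=9, (9-9)^2=0, (6-6)^2=0, (7-4)^2=9
sum(d^2) = 56.
Step 3: rho = 1 - 6*56 / (10*(10^2 - 1)) = 1 - 336/990 = 0.660606.
Step 4: Under H0, t = rho * sqrt((n-2)/(1-rho^2)) = 2.4889 ~ t(8).
Step 5: Two-sided p-value from the t-distribution with 8 df = 0.037588.
Step 6: alpha = 0.05. reject H0.

rho = 0.6606, p = 0.037588, reject H0 at alpha = 0.05.


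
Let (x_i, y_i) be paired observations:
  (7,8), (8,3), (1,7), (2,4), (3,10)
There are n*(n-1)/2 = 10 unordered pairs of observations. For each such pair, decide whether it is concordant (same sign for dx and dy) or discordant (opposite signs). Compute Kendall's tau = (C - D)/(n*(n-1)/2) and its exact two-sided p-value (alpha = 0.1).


Step 1: Enumerate the 10 unordered pairs (i,j) with i<j and classify each by sign(x_j-x_i) * sign(y_j-y_i).
  (1,2):dx=+1,dy=-5->D; (1,3):dx=-6,dy=-1->C; (1,4):dx=-5,dy=-4->C; (1,5):dx=-4,dy=+2->D
  (2,3):dx=-7,dy=+4->D; (2,4):dx=-6,dy=+1->D; (2,5):dx=-5,dy=+7->D; (3,4):dx=+1,dy=-3->D
  (3,5):dx=+2,dy=+3->C; (4,5):dx=+1,dy=+6->C
Step 2: C = 4, D = 6, total pairs = 10.
Step 3: tau = (C - D)/(n(n-1)/2) = (4 - 6)/10 = -0.200000.
Step 4: Exact two-sided p-value (enumerate n! = 120 permutations of y under H0): p = 0.816667.
Step 5: alpha = 0.1. fail to reject H0.

tau_b = -0.2000 (C=4, D=6), p = 0.816667, fail to reject H0.


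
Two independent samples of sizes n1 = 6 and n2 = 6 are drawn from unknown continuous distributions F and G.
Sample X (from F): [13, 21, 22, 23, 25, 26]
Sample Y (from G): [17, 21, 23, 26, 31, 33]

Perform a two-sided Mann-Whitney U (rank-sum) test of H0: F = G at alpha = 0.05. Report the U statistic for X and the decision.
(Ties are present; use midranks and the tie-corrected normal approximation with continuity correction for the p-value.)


Step 1: Combine and sort all 12 observations; assign midranks.
sorted (value, group): (13,X), (17,Y), (21,X), (21,Y), (22,X), (23,X), (23,Y), (25,X), (26,X), (26,Y), (31,Y), (33,Y)
ranks: 13->1, 17->2, 21->3.5, 21->3.5, 22->5, 23->6.5, 23->6.5, 25->8, 26->9.5, 26->9.5, 31->11, 33->12
Step 2: Rank sum for X: R1 = 1 + 3.5 + 5 + 6.5 + 8 + 9.5 = 33.5.
Step 3: U_X = R1 - n1(n1+1)/2 = 33.5 - 6*7/2 = 33.5 - 21 = 12.5.
       U_Y = n1*n2 - U_X = 36 - 12.5 = 23.5.
Step 4: Ties are present, so use the tie-corrected normal approximation (with continuity correction) for the p-value.
Step 5: p-value = 0.420893; compare to alpha = 0.05. fail to reject H0.

U_X = 12.5, p = 0.420893, fail to reject H0 at alpha = 0.05.


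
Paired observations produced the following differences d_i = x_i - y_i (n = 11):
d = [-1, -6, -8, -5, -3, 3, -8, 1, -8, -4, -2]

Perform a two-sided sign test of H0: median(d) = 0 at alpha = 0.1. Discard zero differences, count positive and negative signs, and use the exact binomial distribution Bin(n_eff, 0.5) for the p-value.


Step 1: Discard zero differences. Original n = 11; n_eff = number of nonzero differences = 11.
Nonzero differences (with sign): -1, -6, -8, -5, -3, +3, -8, +1, -8, -4, -2
Step 2: Count signs: positive = 2, negative = 9.
Step 3: Under H0: P(positive) = 0.5, so the number of positives S ~ Bin(11, 0.5).
Step 4: Two-sided exact p-value = sum of Bin(11,0.5) probabilities at or below the observed probability = 0.065430.
Step 5: alpha = 0.1. reject H0.

n_eff = 11, pos = 2, neg = 9, p = 0.065430, reject H0.


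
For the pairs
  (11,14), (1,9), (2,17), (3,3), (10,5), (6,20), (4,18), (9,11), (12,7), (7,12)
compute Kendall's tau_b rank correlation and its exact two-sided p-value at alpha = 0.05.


Step 1: Enumerate the 45 unordered pairs (i,j) with i<j and classify each by sign(x_j-x_i) * sign(y_j-y_i).
  (1,2):dx=-10,dy=-5->C; (1,3):dx=-9,dy=+3->D; (1,4):dx=-8,dy=-11->C; (1,5):dx=-1,dy=-9->C
  (1,6):dx=-5,dy=+6->D; (1,7):dx=-7,dy=+4->D; (1,8):dx=-2,dy=-3->C; (1,9):dx=+1,dy=-7->D
  (1,10):dx=-4,dy=-2->C; (2,3):dx=+1,dy=+8->C; (2,4):dx=+2,dy=-6->D; (2,5):dx=+9,dy=-4->D
  (2,6):dx=+5,dy=+11->C; (2,7):dx=+3,dy=+9->C; (2,8):dx=+8,dy=+2->C; (2,9):dx=+11,dy=-2->D
  (2,10):dx=+6,dy=+3->C; (3,4):dx=+1,dy=-14->D; (3,5):dx=+8,dy=-12->D; (3,6):dx=+4,dy=+3->C
  (3,7):dx=+2,dy=+1->C; (3,8):dx=+7,dy=-6->D; (3,9):dx=+10,dy=-10->D; (3,10):dx=+5,dy=-5->D
  (4,5):dx=+7,dy=+2->C; (4,6):dx=+3,dy=+17->C; (4,7):dx=+1,dy=+15->C; (4,8):dx=+6,dy=+8->C
  (4,9):dx=+9,dy=+4->C; (4,10):dx=+4,dy=+9->C; (5,6):dx=-4,dy=+15->D; (5,7):dx=-6,dy=+13->D
  (5,8):dx=-1,dy=+6->D; (5,9):dx=+2,dy=+2->C; (5,10):dx=-3,dy=+7->D; (6,7):dx=-2,dy=-2->C
  (6,8):dx=+3,dy=-9->D; (6,9):dx=+6,dy=-13->D; (6,10):dx=+1,dy=-8->D; (7,8):dx=+5,dy=-7->D
  (7,9):dx=+8,dy=-11->D; (7,10):dx=+3,dy=-6->D; (8,9):dx=+3,dy=-4->D; (8,10):dx=-2,dy=+1->D
  (9,10):dx=-5,dy=+5->D
Step 2: C = 20, D = 25, total pairs = 45.
Step 3: tau = (C - D)/(n(n-1)/2) = (20 - 25)/45 = -0.111111.
Step 4: Exact two-sided p-value (enumerate n! = 3628800 permutations of y under H0): p = 0.727490.
Step 5: alpha = 0.05. fail to reject H0.

tau_b = -0.1111 (C=20, D=25), p = 0.727490, fail to reject H0.


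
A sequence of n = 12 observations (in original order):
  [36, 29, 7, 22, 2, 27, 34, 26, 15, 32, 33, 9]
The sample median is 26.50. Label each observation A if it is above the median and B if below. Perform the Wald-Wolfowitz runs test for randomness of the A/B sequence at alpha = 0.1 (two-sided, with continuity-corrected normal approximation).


Step 1: Compute median = 26.50; label A = above, B = below.
Labels in order: AABBBAABBAAB  (n_A = 6, n_B = 6)
Step 2: Count runs R = 6.
Step 3: Under H0 (random ordering), E[R] = 2*n_A*n_B/(n_A+n_B) + 1 = 2*6*6/12 + 1 = 7.0000.
        Var[R] = 2*n_A*n_B*(2*n_A*n_B - n_A - n_B) / ((n_A+n_B)^2 * (n_A+n_B-1)) = 4320/1584 = 2.7273.
        SD[R] = 1.6514.
Step 4: Continuity-corrected z = (R + 0.5 - E[R]) / SD[R] = (6 + 0.5 - 7.0000) / 1.6514 = -0.3028.
Step 5: Two-sided p-value via normal approximation = 2*(1 - Phi(|z|)) = 0.762069.
Step 6: alpha = 0.1. fail to reject H0.

R = 6, z = -0.3028, p = 0.762069, fail to reject H0.


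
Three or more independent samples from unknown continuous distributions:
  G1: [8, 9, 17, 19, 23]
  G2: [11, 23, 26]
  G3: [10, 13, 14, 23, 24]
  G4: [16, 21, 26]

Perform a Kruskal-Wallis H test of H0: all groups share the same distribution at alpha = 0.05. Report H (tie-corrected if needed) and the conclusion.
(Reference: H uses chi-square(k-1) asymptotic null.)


Step 1: Combine all N = 16 observations and assign midranks.
sorted (value, group, rank): (8,G1,1), (9,G1,2), (10,G3,3), (11,G2,4), (13,G3,5), (14,G3,6), (16,G4,7), (17,G1,8), (19,G1,9), (21,G4,10), (23,G1,12), (23,G2,12), (23,G3,12), (24,G3,14), (26,G2,15.5), (26,G4,15.5)
Step 2: Sum ranks within each group.
R_1 = 32 (n_1 = 5)
R_2 = 31.5 (n_2 = 3)
R_3 = 40 (n_3 = 5)
R_4 = 32.5 (n_4 = 3)
Step 3: H = 12/(N(N+1)) * sum(R_i^2/n_i) - 3(N+1)
     = 12/(16*17) * (32^2/5 + 31.5^2/3 + 40^2/5 + 32.5^2/3) - 3*17
     = 0.044118 * 1207.63 - 51
     = 2.277941.
Step 4: Ties present; correction factor C = 1 - 30/(16^3 - 16) = 0.992647. Corrected H = 2.277941 / 0.992647 = 2.294815.
Step 5: Under H0, H ~ chi^2(3); p-value = 0.513515.
Step 6: alpha = 0.05. fail to reject H0.

H = 2.2948, df = 3, p = 0.513515, fail to reject H0.


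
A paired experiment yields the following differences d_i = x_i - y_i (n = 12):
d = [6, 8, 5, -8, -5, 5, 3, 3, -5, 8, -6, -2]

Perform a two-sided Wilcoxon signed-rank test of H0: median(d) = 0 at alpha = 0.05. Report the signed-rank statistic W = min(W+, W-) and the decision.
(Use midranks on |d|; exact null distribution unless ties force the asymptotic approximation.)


Step 1: Drop any zero differences (none here) and take |d_i|.
|d| = [6, 8, 5, 8, 5, 5, 3, 3, 5, 8, 6, 2]
Step 2: Midrank |d_i| (ties get averaged ranks).
ranks: |6|->8.5, |8|->11, |5|->5.5, |8|->11, |5|->5.5, |5|->5.5, |3|->2.5, |3|->2.5, |5|->5.5, |8|->11, |6|->8.5, |2|->1
Step 3: Attach original signs; sum ranks with positive sign and with negative sign.
W+ = 8.5 + 11 + 5.5 + 5.5 + 2.5 + 2.5 + 11 = 46.5
W- = 11 + 5.5 + 5.5 + 8.5 + 1 = 31.5
(Check: W+ + W- = 78 should equal n(n+1)/2 = 78.)
Step 4: Test statistic W = min(W+, W-) = 31.5.
Step 5: Ties in |d|, so use the tie-corrected normal approximation.
        E[W] = n(n+1)/4 = 12*13/4 = 39.
        Tie groups: |d|=3 (t=2), |d|=5 (t=4), |d|=6 (t=2), |d|=8 (t=3); sum(t^3 - t) = 96.
        Var[W] = n(n+1)(2n+1)/24 - sum(t^3-t)/48 = 3900/24 - 96/48 = 160.5.
        z = (W - E[W]) / sqrt(Var[W]) = (31.5 - 39) / 12.6689 = -0.5920.
        Two-sided p = 2*Phi(z) = 0.553849.
Step 6: alpha = 0.05. fail to reject H0.

W+ = 46.5, W- = 31.5, W = min = 31.5, p = 0.553849, fail to reject H0.


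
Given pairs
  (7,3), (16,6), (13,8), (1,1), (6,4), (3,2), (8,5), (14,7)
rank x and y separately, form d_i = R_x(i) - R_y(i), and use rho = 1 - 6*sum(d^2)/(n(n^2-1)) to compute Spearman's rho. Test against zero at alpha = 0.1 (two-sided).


Step 1: Rank x and y separately (midranks; no ties here).
rank(x): 7->4, 16->8, 13->6, 1->1, 6->3, 3->2, 8->5, 14->7
rank(y): 3->3, 6->6, 8->8, 1->1, 4->4, 2->2, 5->5, 7->7
Step 2: d_i = R_x(i) - R_y(i); compute d_i^2.
  (4-3)^2=1, (8-6)^2=4, (6-8)^2=4, (1-1)^2=0, (3-4)^2=1, (2-2)^2=0, (5-5)^2=0, (7-7)^2=0
sum(d^2) = 10.
Step 3: rho = 1 - 6*10 / (8*(8^2 - 1)) = 1 - 60/504 = 0.880952.
Step 4: Under H0, t = rho * sqrt((n-2)/(1-rho^2)) = 4.5601 ~ t(6).
Step 5: Two-sided p-value from the t-distribution with 6 df = 0.003850.
Step 6: alpha = 0.1. reject H0.

rho = 0.8810, p = 0.003850, reject H0 at alpha = 0.1.


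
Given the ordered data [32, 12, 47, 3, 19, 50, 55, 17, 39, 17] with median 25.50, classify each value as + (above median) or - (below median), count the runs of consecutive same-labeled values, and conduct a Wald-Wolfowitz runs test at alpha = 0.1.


Step 1: Compute median = 25.50; label A = above, B = below.
Labels in order: ABABBAABAB  (n_A = 5, n_B = 5)
Step 2: Count runs R = 8.
Step 3: Under H0 (random ordering), E[R] = 2*n_A*n_B/(n_A+n_B) + 1 = 2*5*5/10 + 1 = 6.0000.
        Var[R] = 2*n_A*n_B*(2*n_A*n_B - n_A - n_B) / ((n_A+n_B)^2 * (n_A+n_B-1)) = 2000/900 = 2.2222.
        SD[R] = 1.4907.
Step 4: Continuity-corrected z = (R - 0.5 - E[R]) / SD[R] = (8 - 0.5 - 6.0000) / 1.4907 = 1.0062.
Step 5: Two-sided p-value via normal approximation = 2*(1 - Phi(|z|)) = 0.314305.
Step 6: alpha = 0.1. fail to reject H0.

R = 8, z = 1.0062, p = 0.314305, fail to reject H0.


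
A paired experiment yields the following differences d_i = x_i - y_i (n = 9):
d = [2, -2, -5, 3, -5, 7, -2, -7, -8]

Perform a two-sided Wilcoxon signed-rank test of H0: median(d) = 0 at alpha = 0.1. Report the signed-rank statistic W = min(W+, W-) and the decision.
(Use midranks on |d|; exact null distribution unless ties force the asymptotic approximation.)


Step 1: Drop any zero differences (none here) and take |d_i|.
|d| = [2, 2, 5, 3, 5, 7, 2, 7, 8]
Step 2: Midrank |d_i| (ties get averaged ranks).
ranks: |2|->2, |2|->2, |5|->5.5, |3|->4, |5|->5.5, |7|->7.5, |2|->2, |7|->7.5, |8|->9
Step 3: Attach original signs; sum ranks with positive sign and with negative sign.
W+ = 2 + 4 + 7.5 = 13.5
W- = 2 + 5.5 + 5.5 + 2 + 7.5 + 9 = 31.5
(Check: W+ + W- = 45 should equal n(n+1)/2 = 45.)
Step 4: Test statistic W = min(W+, W-) = 13.5.
Step 5: Ties in |d|, so use the tie-corrected normal approximation.
        E[W] = n(n+1)/4 = 9*10/4 = 22.5.
        Tie groups: |d|=2 (t=3), |d|=5 (t=2), |d|=7 (t=2); sum(t^3 - t) = 36.
        Var[W] = n(n+1)(2n+1)/24 - sum(t^3-t)/48 = 1710/24 - 36/48 = 70.5.
        z = (W - E[W]) / sqrt(Var[W]) = (13.5 - 22.5) / 8.3964 = -1.0719.
        Two-sided p = 2*Phi(z) = 0.283772.
Step 6: alpha = 0.1. fail to reject H0.

W+ = 13.5, W- = 31.5, W = min = 13.5, p = 0.283772, fail to reject H0.


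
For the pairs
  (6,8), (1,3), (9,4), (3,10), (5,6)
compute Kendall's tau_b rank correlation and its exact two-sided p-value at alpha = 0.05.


Step 1: Enumerate the 10 unordered pairs (i,j) with i<j and classify each by sign(x_j-x_i) * sign(y_j-y_i).
  (1,2):dx=-5,dy=-5->C; (1,3):dx=+3,dy=-4->D; (1,4):dx=-3,dy=+2->D; (1,5):dx=-1,dy=-2->C
  (2,3):dx=+8,dy=+1->C; (2,4):dx=+2,dy=+7->C; (2,5):dx=+4,dy=+3->C; (3,4):dx=-6,dy=+6->D
  (3,5):dx=-4,dy=+2->D; (4,5):dx=+2,dy=-4->D
Step 2: C = 5, D = 5, total pairs = 10.
Step 3: tau = (C - D)/(n(n-1)/2) = (5 - 5)/10 = 0.000000.
Step 4: Exact two-sided p-value (enumerate n! = 120 permutations of y under H0): p = 1.000000.
Step 5: alpha = 0.05. fail to reject H0.

tau_b = 0.0000 (C=5, D=5), p = 1.000000, fail to reject H0.


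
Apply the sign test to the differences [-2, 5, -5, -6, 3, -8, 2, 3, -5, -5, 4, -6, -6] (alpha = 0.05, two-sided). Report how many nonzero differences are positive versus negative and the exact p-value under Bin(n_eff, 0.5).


Step 1: Discard zero differences. Original n = 13; n_eff = number of nonzero differences = 13.
Nonzero differences (with sign): -2, +5, -5, -6, +3, -8, +2, +3, -5, -5, +4, -6, -6
Step 2: Count signs: positive = 5, negative = 8.
Step 3: Under H0: P(positive) = 0.5, so the number of positives S ~ Bin(13, 0.5).
Step 4: Two-sided exact p-value = sum of Bin(13,0.5) probabilities at or below the observed probability = 0.581055.
Step 5: alpha = 0.05. fail to reject H0.

n_eff = 13, pos = 5, neg = 8, p = 0.581055, fail to reject H0.


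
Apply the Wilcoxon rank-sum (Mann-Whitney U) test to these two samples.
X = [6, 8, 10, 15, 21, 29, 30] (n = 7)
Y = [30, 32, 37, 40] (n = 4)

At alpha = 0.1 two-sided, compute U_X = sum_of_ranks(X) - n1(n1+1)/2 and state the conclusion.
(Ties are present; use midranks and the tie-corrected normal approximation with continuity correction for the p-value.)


Step 1: Combine and sort all 11 observations; assign midranks.
sorted (value, group): (6,X), (8,X), (10,X), (15,X), (21,X), (29,X), (30,X), (30,Y), (32,Y), (37,Y), (40,Y)
ranks: 6->1, 8->2, 10->3, 15->4, 21->5, 29->6, 30->7.5, 30->7.5, 32->9, 37->10, 40->11
Step 2: Rank sum for X: R1 = 1 + 2 + 3 + 4 + 5 + 6 + 7.5 = 28.5.
Step 3: U_X = R1 - n1(n1+1)/2 = 28.5 - 7*8/2 = 28.5 - 28 = 0.5.
       U_Y = n1*n2 - U_X = 28 - 0.5 = 27.5.
Step 4: Ties are present, so use the tie-corrected normal approximation (with continuity correction) for the p-value.
Step 5: p-value = 0.013802; compare to alpha = 0.1. reject H0.

U_X = 0.5, p = 0.013802, reject H0 at alpha = 0.1.
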